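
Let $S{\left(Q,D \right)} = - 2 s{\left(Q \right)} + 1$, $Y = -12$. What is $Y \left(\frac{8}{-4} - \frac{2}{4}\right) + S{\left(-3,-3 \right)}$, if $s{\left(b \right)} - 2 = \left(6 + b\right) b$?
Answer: $45$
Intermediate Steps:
$s{\left(b \right)} = 2 + b \left(6 + b\right)$ ($s{\left(b \right)} = 2 + \left(6 + b\right) b = 2 + b \left(6 + b\right)$)
$S{\left(Q,D \right)} = -3 - 12 Q - 2 Q^{2}$ ($S{\left(Q,D \right)} = - 2 \left(2 + Q^{2} + 6 Q\right) + 1 = \left(-4 - 12 Q - 2 Q^{2}\right) + 1 = -3 - 12 Q - 2 Q^{2}$)
$Y \left(\frac{8}{-4} - \frac{2}{4}\right) + S{\left(-3,-3 \right)} = - 12 \left(\frac{8}{-4} - \frac{2}{4}\right) - \left(-33 + 18\right) = - 12 \left(8 \left(- \frac{1}{4}\right) - \frac{1}{2}\right) - -15 = - 12 \left(-2 - \frac{1}{2}\right) - -15 = \left(-12\right) \left(- \frac{5}{2}\right) + 15 = 30 + 15 = 45$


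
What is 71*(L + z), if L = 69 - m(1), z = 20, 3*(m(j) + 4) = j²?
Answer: 19738/3 ≈ 6579.3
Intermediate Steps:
m(j) = -4 + j²/3
L = 218/3 (L = 69 - (-4 + (⅓)*1²) = 69 - (-4 + (⅓)*1) = 69 - (-4 + ⅓) = 69 - 1*(-11/3) = 69 + 11/3 = 218/3 ≈ 72.667)
71*(L + z) = 71*(218/3 + 20) = 71*(278/3) = 19738/3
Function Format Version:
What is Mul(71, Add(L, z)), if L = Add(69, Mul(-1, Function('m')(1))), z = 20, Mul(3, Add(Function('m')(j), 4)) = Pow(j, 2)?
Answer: Rational(19738, 3) ≈ 6579.3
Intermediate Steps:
Function('m')(j) = Add(-4, Mul(Rational(1, 3), Pow(j, 2)))
L = Rational(218, 3) (L = Add(69, Mul(-1, Add(-4, Mul(Rational(1, 3), Pow(1, 2))))) = Add(69, Mul(-1, Add(-4, Mul(Rational(1, 3), 1)))) = Add(69, Mul(-1, Add(-4, Rational(1, 3)))) = Add(69, Mul(-1, Rational(-11, 3))) = Add(69, Rational(11, 3)) = Rational(218, 3) ≈ 72.667)
Mul(71, Add(L, z)) = Mul(71, Add(Rational(218, 3), 20)) = Mul(71, Rational(278, 3)) = Rational(19738, 3)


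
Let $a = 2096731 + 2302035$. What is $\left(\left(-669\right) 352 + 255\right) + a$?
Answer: $4163533$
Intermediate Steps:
$a = 4398766$
$\left(\left(-669\right) 352 + 255\right) + a = \left(\left(-669\right) 352 + 255\right) + 4398766 = \left(-235488 + 255\right) + 4398766 = -235233 + 4398766 = 4163533$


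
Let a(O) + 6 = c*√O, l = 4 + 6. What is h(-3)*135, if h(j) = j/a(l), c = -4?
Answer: -1215/62 + 405*√10/31 ≈ 21.717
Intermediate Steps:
l = 10
a(O) = -6 - 4*√O
h(j) = j/(-6 - 4*√10)
h(-3)*135 = ((3/62)*(-3) - 1/31*(-3)*√10)*135 = (-9/62 + 3*√10/31)*135 = -1215/62 + 405*√10/31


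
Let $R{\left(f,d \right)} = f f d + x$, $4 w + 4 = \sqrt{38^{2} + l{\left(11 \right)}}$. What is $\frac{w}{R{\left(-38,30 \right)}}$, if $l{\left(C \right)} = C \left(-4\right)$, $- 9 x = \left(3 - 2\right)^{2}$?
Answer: $- \frac{9}{389879} + \frac{45 \sqrt{14}}{779758} \approx 0.00019285$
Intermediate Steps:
$x = - \frac{1}{9}$ ($x = - \frac{\left(3 - 2\right)^{2}}{9} = - \frac{1^{2}}{9} = \left(- \frac{1}{9}\right) 1 = - \frac{1}{9} \approx -0.11111$)
$l{\left(C \right)} = - 4 C$
$w = -1 + \frac{5 \sqrt{14}}{2}$ ($w = -1 + \frac{\sqrt{38^{2} - 44}}{4} = -1 + \frac{\sqrt{1444 - 44}}{4} = -1 + \frac{\sqrt{1400}}{4} = -1 + \frac{10 \sqrt{14}}{4} = -1 + \frac{5 \sqrt{14}}{2} \approx 8.3541$)
$R{\left(f,d \right)} = - \frac{1}{9} + d f^{2}$ ($R{\left(f,d \right)} = f f d - \frac{1}{9} = f^{2} d - \frac{1}{9} = d f^{2} - \frac{1}{9} = - \frac{1}{9} + d f^{2}$)
$\frac{w}{R{\left(-38,30 \right)}} = \frac{-1 + \frac{5 \sqrt{14}}{2}}{- \frac{1}{9} + 30 \left(-38\right)^{2}} = \frac{-1 + \frac{5 \sqrt{14}}{2}}{- \frac{1}{9} + 30 \cdot 1444} = \frac{-1 + \frac{5 \sqrt{14}}{2}}{- \frac{1}{9} + 43320} = \frac{-1 + \frac{5 \sqrt{14}}{2}}{\frac{389879}{9}} = \left(-1 + \frac{5 \sqrt{14}}{2}\right) \frac{9}{389879} = - \frac{9}{389879} + \frac{45 \sqrt{14}}{779758}$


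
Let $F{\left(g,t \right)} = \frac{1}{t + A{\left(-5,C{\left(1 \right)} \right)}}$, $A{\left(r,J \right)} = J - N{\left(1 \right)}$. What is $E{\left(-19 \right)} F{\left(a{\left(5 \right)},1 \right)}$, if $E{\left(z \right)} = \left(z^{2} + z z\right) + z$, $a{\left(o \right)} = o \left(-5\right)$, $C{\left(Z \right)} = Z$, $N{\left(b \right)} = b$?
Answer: $703$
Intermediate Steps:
$a{\left(o \right)} = - 5 o$
$A{\left(r,J \right)} = -1 + J$ ($A{\left(r,J \right)} = J - 1 = -1 + J$)
$F{\left(g,t \right)} = \frac{1}{t}$ ($F{\left(g,t \right)} = \frac{1}{t + \left(-1 + 1\right)} = \frac{1}{t + 0} = \frac{1}{t}$)
$E{\left(z \right)} = z + 2 z^{2}$ ($E{\left(z \right)} = \left(z^{2} + z^{2}\right) + z = 2 z^{2} + z = z + 2 z^{2}$)
$E{\left(-19 \right)} F{\left(a{\left(5 \right)},1 \right)} = \frac{\left(-19\right) \left(1 + 2 \left(-19\right)\right)}{1} = - 19 \left(1 - 38\right) 1 = \left(-19\right) \left(-37\right) 1 = 703 \cdot 1 = 703$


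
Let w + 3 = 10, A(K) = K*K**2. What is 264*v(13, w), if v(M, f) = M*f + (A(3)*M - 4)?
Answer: 115632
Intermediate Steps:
A(K) = K**3
w = 7 (w = -3 + 10 = 7)
v(M, f) = -4 + 27*M + M*f (v(M, f) = M*f + (3**3*M - 4) = M*f + (27*M - 4) = M*f + (-4 + 27*M) = -4 + 27*M + M*f)
264*v(13, w) = 264*(-4 + 27*13 + 13*7) = 264*(-4 + 351 + 91) = 264*438 = 115632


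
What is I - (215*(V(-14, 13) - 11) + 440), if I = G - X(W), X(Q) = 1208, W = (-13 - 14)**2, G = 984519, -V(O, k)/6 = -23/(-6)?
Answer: 990181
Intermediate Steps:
V(O, k) = -23 (V(O, k) = -(-138)/(-6) = -(-138)*(-1)/6 = -6*23/6 = -23)
W = 729 (W = (-27)**2 = 729)
I = 983311 (I = 984519 - 1*1208 = 984519 - 1208 = 983311)
I - (215*(V(-14, 13) - 11) + 440) = 983311 - (215*(-23 - 11) + 440) = 983311 - (215*(-34) + 440) = 983311 - (-7310 + 440) = 983311 - 1*(-6870) = 983311 + 6870 = 990181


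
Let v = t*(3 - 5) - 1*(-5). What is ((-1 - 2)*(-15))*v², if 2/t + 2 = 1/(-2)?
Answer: 9801/5 ≈ 1960.2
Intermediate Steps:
t = -⅘ (t = 2/(-2 + 1/(-2)) = 2/(-2 - ½) = 2/(-5/2) = 2*(-⅖) = -⅘ ≈ -0.80000)
v = 33/5 (v = -4*(3 - 5)/5 - 1*(-5) = -⅘*(-2) + 5 = 8/5 + 5 = 33/5 ≈ 6.6000)
((-1 - 2)*(-15))*v² = ((-1 - 2)*(-15))*(33/5)² = -3*(-15)*(1089/25) = 45*(1089/25) = 9801/5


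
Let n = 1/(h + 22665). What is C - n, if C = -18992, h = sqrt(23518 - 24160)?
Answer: (-18992*sqrt(642) + 430453681*I)/(sqrt(642) - 22665*I) ≈ -18992.0 + 4.4703e-8*I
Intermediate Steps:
h = I*sqrt(642) (h = sqrt(-642) = I*sqrt(642) ≈ 25.338*I)
n = 1/(22665 + I*sqrt(642)) (n = 1/(I*sqrt(642) + 22665) = 1/(22665 + I*sqrt(642)) ≈ 4.4121e-5 - 4.93e-8*I)
C - n = -18992 - (7555/171234289 - I*sqrt(642)/513702867) = -18992 + (-7555/171234289 + I*sqrt(642)/513702867) = -3252081624243/171234289 + I*sqrt(642)/513702867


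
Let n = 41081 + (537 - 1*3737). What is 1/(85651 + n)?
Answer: 1/123532 ≈ 8.0951e-6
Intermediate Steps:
n = 37881 (n = 41081 + (537 - 3737) = 41081 - 3200 = 37881)
1/(85651 + n) = 1/(85651 + 37881) = 1/123532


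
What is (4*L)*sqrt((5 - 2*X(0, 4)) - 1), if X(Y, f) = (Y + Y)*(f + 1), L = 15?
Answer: 120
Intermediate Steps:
X(Y, f) = 2*Y*(1 + f) (X(Y, f) = (2*Y)*(1 + f) = 2*Y*(1 + f))
(4*L)*sqrt((5 - 2*X(0, 4)) - 1) = (4*15)*sqrt((5 - 4*0*(1 + 4)) - 1) = 60*sqrt((5 - 4*0*5) - 1) = 60*sqrt((5 - 2*0) - 1) = 60*sqrt((5 + 0) - 1) = 60*sqrt(5 - 1) = 60*sqrt(4) = 60*2 = 120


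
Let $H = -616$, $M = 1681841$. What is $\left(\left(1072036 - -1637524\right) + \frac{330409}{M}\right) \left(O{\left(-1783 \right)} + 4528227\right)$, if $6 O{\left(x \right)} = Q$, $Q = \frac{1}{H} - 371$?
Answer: $\frac{25422409310319083659965}{2072028112} \approx 1.2269 \cdot 10^{13}$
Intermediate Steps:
$Q = - \frac{228537}{616}$ ($Q = \frac{1}{-616} - 371 = - \frac{1}{616} - 371 = - \frac{228537}{616} \approx -371.0$)
$O{\left(x \right)} = - \frac{76179}{1232}$ ($O{\left(x \right)} = \frac{1}{6} \left(- \frac{228537}{616}\right) = - \frac{76179}{1232}$)
$\left(\left(1072036 - -1637524\right) + \frac{330409}{M}\right) \left(O{\left(-1783 \right)} + 4528227\right) = \left(\left(1072036 - -1637524\right) + \frac{330409}{1681841}\right) \left(- \frac{76179}{1232} + 4528227\right) = \left(\left(1072036 + 1637524\right) + 330409 \cdot \frac{1}{1681841}\right) \frac{5578699485}{1232} = \left(2709560 + \frac{330409}{1681841}\right) \frac{5578699485}{1232} = \frac{4557049430369}{1681841} \cdot \frac{5578699485}{1232} = \frac{25422409310319083659965}{2072028112}$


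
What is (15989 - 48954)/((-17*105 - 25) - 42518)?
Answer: 32965/44328 ≈ 0.74366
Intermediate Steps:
(15989 - 48954)/((-17*105 - 25) - 42518) = -32965/((-1785 - 25) - 42518) = -32965/(-1810 - 42518) = -32965/(-44328) = -32965*(-1/44328) = 32965/44328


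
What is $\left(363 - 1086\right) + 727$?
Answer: $4$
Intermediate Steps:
$\left(363 - 1086\right) + 727 = -723 + 727 = 4$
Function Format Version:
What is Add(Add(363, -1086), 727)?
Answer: 4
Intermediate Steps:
Add(Add(363, -1086), 727) = Add(-723, 727) = 4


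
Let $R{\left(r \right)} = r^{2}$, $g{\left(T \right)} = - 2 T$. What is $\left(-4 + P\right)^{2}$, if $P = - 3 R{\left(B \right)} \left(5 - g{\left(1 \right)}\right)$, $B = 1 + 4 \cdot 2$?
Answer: $2907025$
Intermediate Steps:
$B = 9$ ($B = 1 + 8 = 9$)
$P = -1701$ ($P = - 3 \cdot 9^{2} \left(5 - \left(-2\right) 1\right) = \left(-3\right) 81 \left(5 - -2\right) = - 243 \left(5 + 2\right) = \left(-243\right) 7 = -1701$)
$\left(-4 + P\right)^{2} = \left(-4 - 1701\right)^{2} = \left(-1705\right)^{2} = 2907025$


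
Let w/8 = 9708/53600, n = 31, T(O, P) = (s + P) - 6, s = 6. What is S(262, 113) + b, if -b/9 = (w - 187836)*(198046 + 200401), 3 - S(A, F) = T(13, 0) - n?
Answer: 1128244858961029/1675 ≈ 6.7358e+11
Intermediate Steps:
T(O, P) = P (T(O, P) = (6 + P) - 6 = P)
S(A, F) = 34 (S(A, F) = 3 - (0 - 1*31) = 3 - (0 - 31) = 3 - 1*(-31) = 3 + 31 = 34)
w = 2427/1675 (w = 8*(9708/53600) = 8*(9708*(1/53600)) = 8*(2427/13400) = 2427/1675 ≈ 1.4490)
b = 1128244858904079/1675 (b = -9*(2427/1675 - 187836)*(198046 + 200401) = -(-2831605857)*398447/1675 = -9*(-125360539878231/1675) = 1128244858904079/1675 ≈ 6.7358e+11)
S(262, 113) + b = 34 + 1128244858904079/1675 = 1128244858961029/1675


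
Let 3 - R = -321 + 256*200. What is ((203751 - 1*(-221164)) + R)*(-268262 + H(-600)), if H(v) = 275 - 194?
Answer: -100310153059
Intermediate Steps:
H(v) = 81
R = -50876 (R = 3 - (-321 + 256*200) = 3 - (-321 + 51200) = 3 - 1*50879 = 3 - 50879 = -50876)
((203751 - 1*(-221164)) + R)*(-268262 + H(-600)) = ((203751 - 1*(-221164)) - 50876)*(-268262 + 81) = ((203751 + 221164) - 50876)*(-268181) = (424915 - 50876)*(-268181) = 374039*(-268181) = -100310153059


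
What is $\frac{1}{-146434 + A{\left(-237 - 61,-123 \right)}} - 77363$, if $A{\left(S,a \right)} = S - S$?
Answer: $- \frac{11328573543}{146434} \approx -77363.0$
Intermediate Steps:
$A{\left(S,a \right)} = 0$
$\frac{1}{-146434 + A{\left(-237 - 61,-123 \right)}} - 77363 = \frac{1}{-146434 + 0} - 77363 = \frac{1}{-146434} - 77363 = - \frac{1}{146434} - 77363 = - \frac{11328573543}{146434}$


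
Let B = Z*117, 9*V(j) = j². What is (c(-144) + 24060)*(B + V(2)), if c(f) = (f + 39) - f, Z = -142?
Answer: -1201110226/3 ≈ -4.0037e+8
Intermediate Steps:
c(f) = 39 (c(f) = (39 + f) - f = 39)
V(j) = j²/9
B = -16614 (B = -142*117 = -16614)
(c(-144) + 24060)*(B + V(2)) = (39 + 24060)*(-16614 + (⅑)*2²) = 24099*(-16614 + (⅑)*4) = 24099*(-16614 + 4/9) = 24099*(-149522/9) = -1201110226/3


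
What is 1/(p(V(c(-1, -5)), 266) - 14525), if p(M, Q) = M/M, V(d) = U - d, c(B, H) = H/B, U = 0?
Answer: -1/14524 ≈ -6.8852e-5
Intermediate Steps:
V(d) = -d (V(d) = 0 - d = -d)
p(M, Q) = 1
1/(p(V(c(-1, -5)), 266) - 14525) = 1/(1 - 14525) = 1/(-14524) = -1/14524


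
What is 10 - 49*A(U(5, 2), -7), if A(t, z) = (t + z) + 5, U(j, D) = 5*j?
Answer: -1117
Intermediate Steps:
A(t, z) = 5 + t + z
10 - 49*A(U(5, 2), -7) = 10 - 49*(5 + 5*5 - 7) = 10 - 49*(5 + 25 - 7) = 10 - 49*23 = 10 - 1127 = -1117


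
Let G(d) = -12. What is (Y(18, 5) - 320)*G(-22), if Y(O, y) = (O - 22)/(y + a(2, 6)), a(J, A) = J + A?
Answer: 49968/13 ≈ 3843.7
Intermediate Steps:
a(J, A) = A + J
Y(O, y) = (-22 + O)/(8 + y) (Y(O, y) = (O - 22)/(y + (6 + 2)) = (-22 + O)/(y + 8) = (-22 + O)/(8 + y))
(Y(18, 5) - 320)*G(-22) = ((-22 + 18)/(8 + 5) - 320)*(-12) = (-4/13 - 320)*(-12) = -4164/13*(-12) = 49968/13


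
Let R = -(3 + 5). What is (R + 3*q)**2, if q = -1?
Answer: 121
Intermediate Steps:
R = -8 (R = -1*8 = -8)
(R + 3*q)**2 = (-8 + 3*(-1))**2 = (-8 - 3)**2 = (-11)**2 = 121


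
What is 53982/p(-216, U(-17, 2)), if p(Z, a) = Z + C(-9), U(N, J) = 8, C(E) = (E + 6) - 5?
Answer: -26991/112 ≈ -240.99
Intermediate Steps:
C(E) = 1 + E (C(E) = (6 + E) - 5 = 1 + E)
p(Z, a) = -8 + Z (p(Z, a) = Z + (1 - 9) = Z - 8 = -8 + Z)
53982/p(-216, U(-17, 2)) = 53982/(-8 - 216) = 53982/(-224) = 53982*(-1/224) = -26991/112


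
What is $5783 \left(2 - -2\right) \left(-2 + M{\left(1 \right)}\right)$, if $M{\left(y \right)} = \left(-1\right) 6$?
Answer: $-185056$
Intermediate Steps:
$M{\left(y \right)} = -6$
$5783 \left(2 - -2\right) \left(-2 + M{\left(1 \right)}\right) = 5783 \left(2 - -2\right) \left(-2 - 6\right) = 5783 \left(2 + 2\right) \left(-8\right) = 5783 \cdot 4 \left(-8\right) = 5783 \left(-32\right) = -185056$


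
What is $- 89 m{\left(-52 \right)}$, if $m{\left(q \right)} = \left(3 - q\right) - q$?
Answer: $-9523$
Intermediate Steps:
$m{\left(q \right)} = 3 - 2 q$
$- 89 m{\left(-52 \right)} = - 89 \left(3 - -104\right) = - 89 \left(3 + 104\right) = \left(-89\right) 107 = -9523$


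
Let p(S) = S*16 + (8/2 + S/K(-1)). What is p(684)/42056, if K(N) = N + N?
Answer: 5303/21028 ≈ 0.25219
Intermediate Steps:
K(N) = 2*N
p(S) = 4 + 31*S/2 (p(S) = S*16 + (8/2 + S/((2*(-1)))) = 16*S + (8*(1/2) + S/(-2)) = 16*S + (4 + S*(-1/2)) = 16*S + (4 - S/2) = 4 + 31*S/2)
p(684)/42056 = (4 + (31/2)*684)/42056 = (4 + 10602)*(1/42056) = 10606*(1/42056) = 5303/21028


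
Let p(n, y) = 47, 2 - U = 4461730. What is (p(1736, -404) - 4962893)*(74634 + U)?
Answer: 21772471909524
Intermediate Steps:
U = -4461728 (U = 2 - 1*4461730 = 2 - 4461730 = -4461728)
(p(1736, -404) - 4962893)*(74634 + U) = (47 - 4962893)*(74634 - 4461728) = -4962846*(-4387094) = 21772471909524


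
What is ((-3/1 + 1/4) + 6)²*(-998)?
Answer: -84331/8 ≈ -10541.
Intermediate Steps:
((-3/1 + 1/4) + 6)²*(-998) = ((-3*1 + 1*(¼)) + 6)²*(-998) = ((-3 + ¼) + 6)²*(-998) = (-11/4 + 6)²*(-998) = (13/4)²*(-998) = (169/16)*(-998) = -84331/8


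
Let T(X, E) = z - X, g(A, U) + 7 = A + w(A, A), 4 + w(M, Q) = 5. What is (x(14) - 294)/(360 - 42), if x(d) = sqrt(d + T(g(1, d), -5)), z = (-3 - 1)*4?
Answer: -49/53 + sqrt(3)/318 ≈ -0.91908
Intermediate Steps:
w(M, Q) = 1 (w(M, Q) = -4 + 5 = 1)
z = -16 (z = -4*4 = -16)
g(A, U) = -6 + A (g(A, U) = -7 + (A + 1) = -7 + (1 + A) = -6 + A)
T(X, E) = -16 - X
x(d) = sqrt(-11 + d) (x(d) = sqrt(d + (-16 - (-6 + 1))) = sqrt(d + (-16 - 1*(-5))) = sqrt(d + (-16 + 5)) = sqrt(d - 11) = sqrt(-11 + d))
(x(14) - 294)/(360 - 42) = (sqrt(-11 + 14) - 294)/(360 - 42) = (sqrt(3) - 294)/318 = (-294 + sqrt(3))*(1/318) = -49/53 + sqrt(3)/318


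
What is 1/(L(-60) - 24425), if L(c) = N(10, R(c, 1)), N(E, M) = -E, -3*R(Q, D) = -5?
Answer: -1/24435 ≈ -4.0925e-5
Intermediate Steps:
R(Q, D) = 5/3 (R(Q, D) = -⅓*(-5) = 5/3)
L(c) = -10 (L(c) = -1*10 = -10)
1/(L(-60) - 24425) = 1/(-10 - 24425) = 1/(-24435) = -1/24435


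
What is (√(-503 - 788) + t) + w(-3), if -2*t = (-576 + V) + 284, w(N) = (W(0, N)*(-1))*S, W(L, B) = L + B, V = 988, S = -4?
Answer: -360 + I*√1291 ≈ -360.0 + 35.93*I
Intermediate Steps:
W(L, B) = B + L
w(N) = 4*N (w(N) = ((N + 0)*(-1))*(-4) = (N*(-1))*(-4) = -N*(-4) = 4*N)
t = -348 (t = -((-576 + 988) + 284)/2 = -(412 + 284)/2 = -½*696 = -348)
(√(-503 - 788) + t) + w(-3) = (√(-503 - 788) - 348) + 4*(-3) = (√(-1291) - 348) - 12 = (I*√1291 - 348) - 12 = (-348 + I*√1291) - 12 = -360 + I*√1291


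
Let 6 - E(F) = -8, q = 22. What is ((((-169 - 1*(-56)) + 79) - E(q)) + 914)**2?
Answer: 749956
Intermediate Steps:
E(F) = 14 (E(F) = 6 - 1*(-8) = 6 + 8 = 14)
((((-169 - 1*(-56)) + 79) - E(q)) + 914)**2 = ((((-169 - 1*(-56)) + 79) - 1*14) + 914)**2 = ((((-169 + 56) + 79) - 14) + 914)**2 = (((-113 + 79) - 14) + 914)**2 = ((-34 - 14) + 914)**2 = (-48 + 914)**2 = 866**2 = 749956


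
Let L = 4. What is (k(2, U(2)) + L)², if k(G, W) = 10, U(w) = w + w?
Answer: 196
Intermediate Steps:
U(w) = 2*w
(k(2, U(2)) + L)² = (10 + 4)² = 14² = 196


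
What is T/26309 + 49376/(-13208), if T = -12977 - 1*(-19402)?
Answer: -151771473/43436159 ≈ -3.4941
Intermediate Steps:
T = 6425 (T = -12977 + 19402 = 6425)
T/26309 + 49376/(-13208) = 6425/26309 + 49376/(-13208) = 6425*(1/26309) + 49376*(-1/13208) = 6425/26309 - 6172/1651 = -151771473/43436159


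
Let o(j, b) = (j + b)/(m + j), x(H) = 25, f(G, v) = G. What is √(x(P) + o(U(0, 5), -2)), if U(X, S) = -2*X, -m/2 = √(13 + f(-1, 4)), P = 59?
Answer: √(900 + 6*√3)/6 ≈ 5.0288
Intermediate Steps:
m = -4*√3 (m = -2*√(13 - 1) = -4*√3 ≈ -6.9282)
o(j, b) = (b + j)/(j - 4*√3) (o(j, b) = (j + b)/(-4*√3 + j) = (b + j)/(j - 4*√3))
√(x(P) + o(U(0, 5), -2)) = √(25 + (-2 - 2*0)/(-2*0 - 4*√3)) = √(25 + (-2 + 0)/(0 - 4*√3)) = √(25 - 2/(-4*√3)) = √(25 - √3/12*(-2)) = √(25 + √3/6)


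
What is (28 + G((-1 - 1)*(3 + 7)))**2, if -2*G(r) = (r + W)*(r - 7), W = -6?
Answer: 104329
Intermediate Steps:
G(r) = -(-7 + r)*(-6 + r)/2 (G(r) = -(r - 6)*(r - 7)/2 = -(-6 + r)*(-7 + r)/2 = -(-7 + r)*(-6 + r)/2)
(28 + G((-1 - 1)*(3 + 7)))**2 = (28 + (-21 - (-1 - 1)**2*(3 + 7)**2/2 + 13*((-1 - 1)*(3 + 7))/2))**2 = (28 + (-21 - (-2*10)**2/2 + 13*(-2*10)/2))**2 = (28 + (-21 - 1/2*(-20)**2 + (13/2)*(-20)))**2 = (28 + (-21 - 1/2*400 - 130))**2 = (28 + (-21 - 200 - 130))**2 = (28 - 351)**2 = (-323)**2 = 104329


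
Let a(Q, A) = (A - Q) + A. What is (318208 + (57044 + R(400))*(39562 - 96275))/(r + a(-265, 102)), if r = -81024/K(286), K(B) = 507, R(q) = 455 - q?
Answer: -547211417051/52253 ≈ -1.0472e+7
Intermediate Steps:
a(Q, A) = -Q + 2*A
r = -27008/169 (r = -81024/507 = -81024*1/507 = -27008/169 ≈ -159.81)
(318208 + (57044 + R(400))*(39562 - 96275))/(r + a(-265, 102)) = (318208 + (57044 + (455 - 1*400))*(39562 - 96275))/(-27008/169 + (-1*(-265) + 2*102)) = (318208 + (57044 + (455 - 400))*(-56713))/(-27008/169 + (265 + 204)) = (318208 + (57044 + 55)*(-56713))/(-27008/169 + 469) = (318208 + 57099*(-56713))/(52253/169) = (318208 - 3238255587)*(169/52253) = -3237937379*169/52253 = -547211417051/52253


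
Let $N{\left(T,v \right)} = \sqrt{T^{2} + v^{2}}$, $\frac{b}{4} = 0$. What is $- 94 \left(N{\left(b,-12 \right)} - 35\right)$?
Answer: $2162$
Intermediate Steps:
$b = 0$ ($b = 4 \cdot 0 = 0$)
$- 94 \left(N{\left(b,-12 \right)} - 35\right) = - 94 \left(\sqrt{0^{2} + \left(-12\right)^{2}} - 35\right) = - 94 \left(\sqrt{0 + 144} - 35\right) = - 94 \left(\sqrt{144} - 35\right) = - 94 \left(12 - 35\right) = \left(-94\right) \left(-23\right) = 2162$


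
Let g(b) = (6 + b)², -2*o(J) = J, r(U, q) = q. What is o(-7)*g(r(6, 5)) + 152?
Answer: 1151/2 ≈ 575.50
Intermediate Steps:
o(J) = -J/2
o(-7)*g(r(6, 5)) + 152 = (-½*(-7))*(6 + 5)² + 152 = (7/2)*11² + 152 = (7/2)*121 + 152 = 847/2 + 152 = 1151/2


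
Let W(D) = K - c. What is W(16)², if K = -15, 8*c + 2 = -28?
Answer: 2025/16 ≈ 126.56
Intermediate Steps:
c = -15/4 (c = -¼ + (⅛)*(-28) = -¼ - 7/2 = -15/4 ≈ -3.7500)
W(D) = -45/4 (W(D) = -15 - 1*(-15/4) = -15 + 15/4 = -45/4)
W(16)² = (-45/4)² = 2025/16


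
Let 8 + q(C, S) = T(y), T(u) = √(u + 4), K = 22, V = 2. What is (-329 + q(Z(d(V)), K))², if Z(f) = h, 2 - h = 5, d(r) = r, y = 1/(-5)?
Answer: (1685 - √95)²/25 ≈ 1.1226e+5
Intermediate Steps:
y = -⅕ (y = 1*(-⅕) = -⅕ ≈ -0.20000)
h = -3 (h = 2 - 1*5 = 2 - 5 = -3)
T(u) = √(4 + u)
Z(f) = -3
q(C, S) = -8 + √95/5 (q(C, S) = -8 + √(4 - ⅕) = -8 + √(19/5) = -8 + √95/5)
(-329 + q(Z(d(V)), K))² = (-329 + (-8 + √95/5))² = (-337 + √95/5)²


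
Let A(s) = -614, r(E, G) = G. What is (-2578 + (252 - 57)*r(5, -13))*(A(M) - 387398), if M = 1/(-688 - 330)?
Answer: 1983905356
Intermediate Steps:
M = -1/1018 (M = 1/(-1018) = -1/1018 ≈ -0.00098232)
(-2578 + (252 - 57)*r(5, -13))*(A(M) - 387398) = (-2578 + (252 - 57)*(-13))*(-614 - 387398) = (-2578 + 195*(-13))*(-388012) = (-2578 - 2535)*(-388012) = -5113*(-388012) = 1983905356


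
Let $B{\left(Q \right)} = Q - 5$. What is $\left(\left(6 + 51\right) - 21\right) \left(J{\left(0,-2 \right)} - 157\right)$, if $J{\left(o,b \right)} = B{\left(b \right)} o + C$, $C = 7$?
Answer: $-5400$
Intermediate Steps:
$B{\left(Q \right)} = -5 + Q$
$J{\left(o,b \right)} = 7 + o \left(-5 + b\right)$ ($J{\left(o,b \right)} = \left(-5 + b\right) o + 7 = o \left(-5 + b\right) + 7 = 7 + o \left(-5 + b\right)$)
$\left(\left(6 + 51\right) - 21\right) \left(J{\left(0,-2 \right)} - 157\right) = \left(\left(6 + 51\right) - 21\right) \left(\left(7 + 0 \left(-5 - 2\right)\right) - 157\right) = \left(57 - 21\right) \left(\left(7 + 0 \left(-7\right)\right) - 157\right) = 36 \left(\left(7 + 0\right) - 157\right) = 36 \left(7 - 157\right) = 36 \left(-150\right) = -5400$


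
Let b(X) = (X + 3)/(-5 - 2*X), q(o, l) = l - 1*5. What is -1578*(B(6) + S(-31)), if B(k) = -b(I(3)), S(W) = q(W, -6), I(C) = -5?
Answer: 83634/5 ≈ 16727.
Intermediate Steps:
q(o, l) = -5 + l (q(o, l) = l - 5 = -5 + l)
S(W) = -11 (S(W) = -5 - 6 = -11)
b(X) = (3 + X)/(-5 - 2*X)
B(k) = ⅖ (B(k) = -(-3 - 1*(-5))/(5 + 2*(-5)) = -(-3 + 5)/(5 - 10) = -2/(-5) = -(-1)*2/5 = -1*(-⅖) = ⅖)
-1578*(B(6) + S(-31)) = -1578*(⅖ - 11) = -1578*(-53/5) = 83634/5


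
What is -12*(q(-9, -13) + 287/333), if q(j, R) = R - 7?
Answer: 25492/111 ≈ 229.66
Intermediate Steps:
q(j, R) = -7 + R
-12*(q(-9, -13) + 287/333) = -12*((-7 - 13) + 287/333) = -12*(-20 + 287*(1/333)) = -12*(-20 + 287/333) = -12*(-6373/333) = 25492/111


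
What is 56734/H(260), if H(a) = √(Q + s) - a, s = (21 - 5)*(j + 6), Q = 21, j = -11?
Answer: -776360/3561 - 2986*I*√59/3561 ≈ -218.02 - 6.4409*I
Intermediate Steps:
s = -80 (s = (21 - 5)*(-11 + 6) = 16*(-5) = -80)
H(a) = -a + I*√59 (H(a) = √(21 - 80) - a = √(-59) - a = I*√59 - a = -a + I*√59)
56734/H(260) = 56734/(-1*260 + I*√59) = 56734/(-260 + I*√59)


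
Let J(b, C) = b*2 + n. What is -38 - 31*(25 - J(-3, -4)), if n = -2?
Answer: -1061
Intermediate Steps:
J(b, C) = -2 + 2*b (J(b, C) = b*2 - 2 = 2*b - 2 = -2 + 2*b)
-38 - 31*(25 - J(-3, -4)) = -38 - 31*(25 - (-2 + 2*(-3))) = -38 - 31*(25 - (-2 - 6)) = -38 - 31*(25 - 1*(-8)) = -38 - 31*(25 + 8) = -38 - 31*33 = -38 - 1023 = -1061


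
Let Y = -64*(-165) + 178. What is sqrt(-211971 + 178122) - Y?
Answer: -10738 + 3*I*sqrt(3761) ≈ -10738.0 + 183.98*I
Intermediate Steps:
Y = 10738 (Y = 10560 + 178 = 10738)
sqrt(-211971 + 178122) - Y = sqrt(-211971 + 178122) - 1*10738 = sqrt(-33849) - 10738 = 3*I*sqrt(3761) - 10738 = -10738 + 3*I*sqrt(3761)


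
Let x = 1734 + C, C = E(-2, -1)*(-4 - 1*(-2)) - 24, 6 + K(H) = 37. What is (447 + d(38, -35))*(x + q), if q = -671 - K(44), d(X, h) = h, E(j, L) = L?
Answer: 416120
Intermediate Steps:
K(H) = 31 (K(H) = -6 + 37 = 31)
C = -22 (C = -(-4 - 1*(-2)) - 24 = -(-4 + 2) - 24 = -1*(-2) - 24 = 2 - 24 = -22)
q = -702 (q = -671 - 1*31 = -671 - 31 = -702)
x = 1712 (x = 1734 - 22 = 1712)
(447 + d(38, -35))*(x + q) = (447 - 35)*(1712 - 702) = 412*1010 = 416120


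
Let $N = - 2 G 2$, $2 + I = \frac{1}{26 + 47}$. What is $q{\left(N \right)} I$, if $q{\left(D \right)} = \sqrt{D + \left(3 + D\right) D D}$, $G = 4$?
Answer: $- \frac{580 i \sqrt{209}}{73} \approx - 114.86 i$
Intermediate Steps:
$I = - \frac{145}{73}$ ($I = -2 + \frac{1}{26 + 47} = -2 + \frac{1}{73} = - \frac{145}{73} \approx -1.9863$)
$N = -16$ ($N = \left(-2\right) 4 \cdot 2 = \left(-8\right) 2 = -16$)
$q{\left(D \right)} = \sqrt{D + D^{2} \left(3 + D\right)}$ ($q{\left(D \right)} = \sqrt{D + D \left(3 + D\right) D} = \sqrt{D + D^{2} \left(3 + D\right)}$)
$q{\left(N \right)} I = \sqrt{- 16 \left(1 + \left(-16\right)^{2} + 3 \left(-16\right)\right)} \left(- \frac{145}{73}\right) = \sqrt{- 16 \left(1 + 256 - 48\right)} \left(- \frac{145}{73}\right) = \sqrt{\left(-16\right) 209} \left(- \frac{145}{73}\right) = \sqrt{-3344} \left(- \frac{145}{73}\right) = 4 i \sqrt{209} \left(- \frac{145}{73}\right) = - \frac{580 i \sqrt{209}}{73}$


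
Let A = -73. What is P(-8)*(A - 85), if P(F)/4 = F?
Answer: 5056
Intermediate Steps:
P(F) = 4*F
P(-8)*(A - 85) = (4*(-8))*(-73 - 85) = -32*(-158) = 5056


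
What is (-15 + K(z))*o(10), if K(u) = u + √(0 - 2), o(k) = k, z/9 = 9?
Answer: 660 + 10*I*√2 ≈ 660.0 + 14.142*I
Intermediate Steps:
z = 81 (z = 9*9 = 81)
K(u) = u + I*√2 (K(u) = u + √(-2) = u + I*√2)
(-15 + K(z))*o(10) = (-15 + (81 + I*√2))*10 = (66 + I*√2)*10 = 660 + 10*I*√2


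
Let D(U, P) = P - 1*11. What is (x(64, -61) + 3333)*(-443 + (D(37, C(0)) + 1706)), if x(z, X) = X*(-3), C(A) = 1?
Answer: 4405548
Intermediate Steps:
D(U, P) = -11 + P (D(U, P) = P - 11 = -11 + P)
x(z, X) = -3*X
(x(64, -61) + 3333)*(-443 + (D(37, C(0)) + 1706)) = (-3*(-61) + 3333)*(-443 + ((-11 + 1) + 1706)) = (183 + 3333)*(-443 + (-10 + 1706)) = 3516*(-443 + 1696) = 3516*1253 = 4405548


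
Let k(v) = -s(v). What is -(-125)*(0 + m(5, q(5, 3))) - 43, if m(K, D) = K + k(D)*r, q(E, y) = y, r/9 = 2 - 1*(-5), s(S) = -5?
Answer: 39957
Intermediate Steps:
r = 63 (r = 9*(2 - 1*(-5)) = 9*(2 + 5) = 9*7 = 63)
k(v) = 5 (k(v) = -1*(-5) = 5)
m(K, D) = 315 + K (m(K, D) = K + 5*63 = K + 315 = 315 + K)
-(-125)*(0 + m(5, q(5, 3))) - 43 = -(-125)*(0 + (315 + 5)) - 43 = -(-125)*(0 + 320) - 43 = -(-125)*320 - 43 = -125*(-320) - 43 = 40000 - 43 = 39957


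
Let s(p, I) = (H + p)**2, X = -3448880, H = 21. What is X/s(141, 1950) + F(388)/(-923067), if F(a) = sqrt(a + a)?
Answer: -862220/6561 - 2*sqrt(194)/923067 ≈ -131.42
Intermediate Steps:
F(a) = sqrt(2)*sqrt(a) (F(a) = sqrt(2*a) = sqrt(2)*sqrt(a))
s(p, I) = (21 + p)**2
X/s(141, 1950) + F(388)/(-923067) = -3448880/(21 + 141)**2 + (sqrt(2)*sqrt(388))/(-923067) = -3448880/(162**2) + (sqrt(2)*(2*sqrt(97)))*(-1/923067) = -3448880/26244 + (2*sqrt(194))*(-1/923067) = -3448880*1/26244 - 2*sqrt(194)/923067 = -862220/6561 - 2*sqrt(194)/923067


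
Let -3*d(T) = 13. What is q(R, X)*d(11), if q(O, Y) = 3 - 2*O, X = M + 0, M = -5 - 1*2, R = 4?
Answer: 65/3 ≈ 21.667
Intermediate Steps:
M = -7 (M = -5 - 2 = -7)
d(T) = -13/3 (d(T) = -1/3*13 = -13/3)
X = -7 (X = -7 + 0 = -7)
q(R, X)*d(11) = (3 - 2*4)*(-13/3) = (3 - 8)*(-13/3) = -5*(-13/3) = 65/3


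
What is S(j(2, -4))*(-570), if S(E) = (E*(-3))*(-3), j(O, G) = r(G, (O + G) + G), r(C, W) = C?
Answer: 20520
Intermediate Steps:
j(O, G) = G
S(E) = 9*E (S(E) = -3*E*(-3) = 9*E)
S(j(2, -4))*(-570) = (9*(-4))*(-570) = -36*(-570) = 20520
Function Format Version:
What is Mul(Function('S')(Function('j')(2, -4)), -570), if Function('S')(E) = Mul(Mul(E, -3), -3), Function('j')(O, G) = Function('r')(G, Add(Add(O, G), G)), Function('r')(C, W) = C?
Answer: 20520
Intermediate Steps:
Function('j')(O, G) = G
Function('S')(E) = Mul(9, E) (Function('S')(E) = Mul(Mul(-3, E), -3) = Mul(9, E))
Mul(Function('S')(Function('j')(2, -4)), -570) = Mul(Mul(9, -4), -570) = Mul(-36, -570) = 20520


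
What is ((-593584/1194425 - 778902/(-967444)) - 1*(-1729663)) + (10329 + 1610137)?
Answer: 1935603037322701677/577769649850 ≈ 3.3501e+6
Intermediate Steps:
((-593584/1194425 - 778902/(-967444)) - 1*(-1729663)) + (10329 + 1610137) = ((-593584*1/1194425 - 778902*(-1/967444)) + 1729663) + 1620466 = ((-593584/1194425 + 389451/483722) + 1729663) + 1620466 = (178040371027/577769649850 + 1729663) + 1620466 = 999346963908871577/577769649850 + 1620466 = 1935603037322701677/577769649850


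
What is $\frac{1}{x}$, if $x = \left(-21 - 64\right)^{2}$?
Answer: $\frac{1}{7225} \approx 0.00013841$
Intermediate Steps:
$x = 7225$ ($x = \left(-85\right)^{2} = 7225$)
$\frac{1}{x} = \frac{1}{7225}$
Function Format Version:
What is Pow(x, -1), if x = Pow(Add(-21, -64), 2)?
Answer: Rational(1, 7225) ≈ 0.00013841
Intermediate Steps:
x = 7225 (x = Pow(-85, 2) = 7225)
Pow(x, -1) = Pow(7225, -1) = Rational(1, 7225)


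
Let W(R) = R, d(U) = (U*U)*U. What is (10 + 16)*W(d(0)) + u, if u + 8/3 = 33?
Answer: 91/3 ≈ 30.333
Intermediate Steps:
d(U) = U³ (d(U) = U²*U = U³)
u = 91/3 (u = -8/3 + 33 = 91/3 ≈ 30.333)
(10 + 16)*W(d(0)) + u = (10 + 16)*0³ + 91/3 = 26*0 + 91/3 = 0 + 91/3 = 91/3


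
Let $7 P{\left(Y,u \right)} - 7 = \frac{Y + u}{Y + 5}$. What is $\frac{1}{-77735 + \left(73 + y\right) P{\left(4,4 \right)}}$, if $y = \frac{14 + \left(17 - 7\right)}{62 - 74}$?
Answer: $- \frac{63}{4892264} \approx -1.2877 \cdot 10^{-5}$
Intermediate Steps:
$P{\left(Y,u \right)} = 1 + \frac{Y + u}{7 \left(5 + Y\right)}$ ($P{\left(Y,u \right)} = 1 + \frac{\left(Y + u\right) \frac{1}{Y + 5}}{7} = 1 + \frac{\left(Y + u\right) \frac{1}{5 + Y}}{7} = 1 + \frac{\frac{1}{5 + Y} \left(Y + u\right)}{7} = 1 + \frac{Y + u}{7 \left(5 + Y\right)}$)
$y = -2$ ($y = \frac{14 + \left(17 - 7\right)}{-12} = \left(14 + 10\right) \left(- \frac{1}{12}\right) = 24 \left(- \frac{1}{12}\right) = -2$)
$\frac{1}{-77735 + \left(73 + y\right) P{\left(4,4 \right)}} = \frac{1}{-77735 + \left(73 - 2\right) \frac{35 + 4 + 8 \cdot 4}{7 \left(5 + 4\right)}} = \frac{1}{-77735 + 71 \frac{35 + 4 + 32}{7 \cdot 9}} = \frac{1}{-77735 + 71 \cdot \frac{1}{7} \cdot \frac{1}{9} \cdot 71} = \frac{1}{-77735 + 71 \cdot \frac{71}{63}} = \frac{1}{-77735 + \frac{5041}{63}} = \frac{1}{- \frac{4892264}{63}} = - \frac{63}{4892264}$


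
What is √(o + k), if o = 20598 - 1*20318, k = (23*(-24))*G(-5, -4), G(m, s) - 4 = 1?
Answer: 4*I*√155 ≈ 49.8*I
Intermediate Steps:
G(m, s) = 5 (G(m, s) = 4 + 1 = 5)
k = -2760 (k = (23*(-24))*5 = -552*5 = -2760)
o = 280 (o = 20598 - 20318 = 280)
√(o + k) = √(280 - 2760) = √(-2480) = 4*I*√155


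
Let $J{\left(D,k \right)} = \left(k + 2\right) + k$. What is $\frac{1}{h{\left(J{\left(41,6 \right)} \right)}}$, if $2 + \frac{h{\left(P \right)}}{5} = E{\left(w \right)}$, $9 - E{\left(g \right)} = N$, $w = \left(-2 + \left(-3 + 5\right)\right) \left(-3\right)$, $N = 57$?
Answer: $- \frac{1}{250} \approx -0.004$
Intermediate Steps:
$J{\left(D,k \right)} = 2 + 2 k$ ($J{\left(D,k \right)} = \left(2 + k\right) + k = 2 + 2 k$)
$w = 0$ ($w = \left(-2 + 2\right) \left(-3\right) = 0 \left(-3\right) = 0$)
$E{\left(g \right)} = -48$ ($E{\left(g \right)} = 9 - 57 = -48$)
$h{\left(P \right)} = -250$ ($h{\left(P \right)} = -10 + 5 \left(-48\right) = -10 - 240 = -250$)
$\frac{1}{h{\left(J{\left(41,6 \right)} \right)}} = \frac{1}{-250} = - \frac{1}{250}$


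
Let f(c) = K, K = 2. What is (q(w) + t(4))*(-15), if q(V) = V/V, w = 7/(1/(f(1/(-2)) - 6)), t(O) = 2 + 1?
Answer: -60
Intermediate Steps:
f(c) = 2
t(O) = 3
w = -28 (w = 7/(1/(2 - 6)) = 7/(1/(-4)) = 7/(-1/4) = 7*(-4) = -28)
q(V) = 1
(q(w) + t(4))*(-15) = (1 + 3)*(-15) = 4*(-15) = -60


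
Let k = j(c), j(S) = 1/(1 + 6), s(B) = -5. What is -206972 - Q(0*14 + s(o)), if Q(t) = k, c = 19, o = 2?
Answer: -1448805/7 ≈ -2.0697e+5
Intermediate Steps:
j(S) = ⅐ (j(S) = 1/7 = ⅐)
k = ⅐ ≈ 0.14286
Q(t) = ⅐
-206972 - Q(0*14 + s(o)) = -206972 - 1*⅐ = -206972 - ⅐ = -1448805/7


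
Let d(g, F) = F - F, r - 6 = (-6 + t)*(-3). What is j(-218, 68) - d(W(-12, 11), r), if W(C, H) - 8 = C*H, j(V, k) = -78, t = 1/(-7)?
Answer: -78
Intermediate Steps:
t = -⅐ ≈ -0.14286
W(C, H) = 8 + C*H
r = 171/7 (r = 6 + (-6 - ⅐)*(-3) = 6 - 43/7*(-3) = 6 + 129/7 = 171/7 ≈ 24.429)
d(g, F) = 0
j(-218, 68) - d(W(-12, 11), r) = -78 - 1*0 = -78 + 0 = -78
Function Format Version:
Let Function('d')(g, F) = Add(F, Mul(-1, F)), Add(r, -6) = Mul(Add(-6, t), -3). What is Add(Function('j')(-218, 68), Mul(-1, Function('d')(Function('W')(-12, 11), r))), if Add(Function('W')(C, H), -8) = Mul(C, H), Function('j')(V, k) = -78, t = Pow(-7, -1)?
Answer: -78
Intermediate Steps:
t = Rational(-1, 7) ≈ -0.14286
Function('W')(C, H) = Add(8, Mul(C, H))
r = Rational(171, 7) (r = Add(6, Mul(Add(-6, Rational(-1, 7)), -3)) = Add(6, Mul(Rational(-43, 7), -3)) = Add(6, Rational(129, 7)) = Rational(171, 7) ≈ 24.429)
Function('d')(g, F) = 0
Add(Function('j')(-218, 68), Mul(-1, Function('d')(Function('W')(-12, 11), r))) = Add(-78, Mul(-1, 0)) = Add(-78, 0) = -78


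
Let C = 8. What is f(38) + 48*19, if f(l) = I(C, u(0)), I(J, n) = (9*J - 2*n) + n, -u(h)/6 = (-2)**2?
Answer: 1008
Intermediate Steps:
u(h) = -24 (u(h) = -6*(-2)**2 = -6*4 = -24)
I(J, n) = -n + 9*J (I(J, n) = (-2*n + 9*J) + n = -n + 9*J)
f(l) = 96 (f(l) = -1*(-24) + 9*8 = 24 + 72 = 96)
f(38) + 48*19 = 96 + 48*19 = 96 + 912 = 1008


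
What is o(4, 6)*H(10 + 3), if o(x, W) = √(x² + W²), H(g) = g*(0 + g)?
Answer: 338*√13 ≈ 1218.7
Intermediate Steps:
H(g) = g² (H(g) = g*g = g²)
o(x, W) = √(W² + x²)
o(4, 6)*H(10 + 3) = √(6² + 4²)*(10 + 3)² = √(36 + 16)*13² = √52*169 = (2*√13)*169 = 338*√13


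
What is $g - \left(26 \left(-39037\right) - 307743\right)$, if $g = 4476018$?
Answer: $5798723$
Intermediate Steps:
$g - \left(26 \left(-39037\right) - 307743\right) = 4476018 - \left(26 \left(-39037\right) - 307743\right) = 4476018 - \left(-1014962 - 307743\right) = 4476018 - -1322705 = 4476018 + 1322705 = 5798723$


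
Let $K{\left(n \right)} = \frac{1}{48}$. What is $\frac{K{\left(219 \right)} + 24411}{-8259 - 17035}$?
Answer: $- \frac{1171729}{1214112} \approx -0.96509$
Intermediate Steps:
$K{\left(n \right)} = \frac{1}{48}$
$\frac{K{\left(219 \right)} + 24411}{-8259 - 17035} = \frac{\frac{1}{48} + 24411}{-8259 - 17035} = \frac{1171729}{48 \left(-25294\right)} = \frac{1171729}{48} \left(- \frac{1}{25294}\right) = - \frac{1171729}{1214112}$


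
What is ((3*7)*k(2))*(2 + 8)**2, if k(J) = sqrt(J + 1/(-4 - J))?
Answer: 350*sqrt(66) ≈ 2843.4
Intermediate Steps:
((3*7)*k(2))*(2 + 8)**2 = ((3*7)*sqrt((-1 + 2*(4 + 2))/(4 + 2)))*(2 + 8)**2 = (21*sqrt((-1 + 2*6)/6))*10**2 = (21*sqrt((-1 + 12)/6))*100 = (21*sqrt((1/6)*11))*100 = (21*sqrt(11/6))*100 = (21*(sqrt(66)/6))*100 = (7*sqrt(66)/2)*100 = 350*sqrt(66)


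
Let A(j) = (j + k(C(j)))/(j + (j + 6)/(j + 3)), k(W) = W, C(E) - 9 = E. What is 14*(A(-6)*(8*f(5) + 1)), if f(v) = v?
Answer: 287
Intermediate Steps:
C(E) = 9 + E
A(j) = (9 + 2*j)/(j + (6 + j)/(3 + j)) (A(j) = (j + (9 + j))/(j + (j + 6)/(j + 3)) = (9 + 2*j)/(j + (6 + j)/(3 + j)))
14*(A(-6)*(8*f(5) + 1)) = 14*(((27 + 2*(-6)² + 15*(-6))/(6 + (-6)² + 4*(-6)))*(8*5 + 1)) = 14*(((27 + 2*36 - 90)/(6 + 36 - 24))*(40 + 1)) = 14*(((27 + 72 - 90)/18)*41) = 14*(((1/18)*9)*41) = 14*((½)*41) = 14*(41/2) = 287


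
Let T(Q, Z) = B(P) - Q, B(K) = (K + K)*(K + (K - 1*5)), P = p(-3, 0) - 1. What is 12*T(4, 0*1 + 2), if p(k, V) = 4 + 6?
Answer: 2760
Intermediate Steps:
p(k, V) = 10
P = 9 (P = 10 - 1 = 9)
B(K) = 2*K*(-5 + 2*K) (B(K) = (2*K)*(K + (K - 5)) = (2*K)*(K + (-5 + K)) = (2*K)*(-5 + 2*K) = 2*K*(-5 + 2*K))
T(Q, Z) = 234 - Q (T(Q, Z) = 2*9*(-5 + 2*9) - Q = 2*9*(-5 + 18) - Q = 2*9*13 - Q = 234 - Q)
12*T(4, 0*1 + 2) = 12*(234 - 1*4) = 12*(234 - 4) = 12*230 = 2760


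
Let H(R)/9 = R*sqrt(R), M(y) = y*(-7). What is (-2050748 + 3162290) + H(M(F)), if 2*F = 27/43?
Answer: 1111542 - 5103*I*sqrt(1806)/7396 ≈ 1.1115e+6 - 29.322*I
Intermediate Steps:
F = 27/86 (F = (27/43)/2 = (27*(1/43))/2 = (1/2)*(27/43) = 27/86 ≈ 0.31395)
M(y) = -7*y
H(R) = 9*R**(3/2) (H(R) = 9*(R*sqrt(R)) = 9*R**(3/2))
(-2050748 + 3162290) + H(M(F)) = (-2050748 + 3162290) + 9*(-7*27/86)**(3/2) = 1111542 + 9*(-189/86)**(3/2) = 1111542 + 9*(-567*I*sqrt(1806)/7396) = 1111542 - 5103*I*sqrt(1806)/7396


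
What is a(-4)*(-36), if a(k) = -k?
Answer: -144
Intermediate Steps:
a(-4)*(-36) = -1*(-4)*(-36) = 4*(-36) = -144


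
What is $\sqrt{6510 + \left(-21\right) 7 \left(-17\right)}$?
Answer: $3 \sqrt{1001} \approx 94.916$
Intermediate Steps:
$\sqrt{6510 + \left(-21\right) 7 \left(-17\right)} = \sqrt{6510 - -2499} = \sqrt{6510 + 2499} = \sqrt{9009} = 3 \sqrt{1001}$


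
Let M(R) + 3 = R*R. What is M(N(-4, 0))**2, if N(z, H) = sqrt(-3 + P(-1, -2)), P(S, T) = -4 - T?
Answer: 64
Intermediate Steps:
N(z, H) = I*sqrt(5) (N(z, H) = sqrt(-3 + (-4 - 1*(-2))) = sqrt(-3 + (-4 + 2)) = sqrt(-3 - 2) = sqrt(-5) = I*sqrt(5))
M(R) = -3 + R**2 (M(R) = -3 + R*R = -3 + R**2)
M(N(-4, 0))**2 = (-3 + (I*sqrt(5))**2)**2 = (-3 - 5)**2 = (-8)**2 = 64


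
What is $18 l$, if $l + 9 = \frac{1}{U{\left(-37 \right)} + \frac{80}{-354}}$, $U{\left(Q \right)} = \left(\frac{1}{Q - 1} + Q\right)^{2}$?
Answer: $- \frac{56750497722}{350340113} \approx -161.99$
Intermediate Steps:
$U{\left(Q \right)} = \left(Q + \frac{1}{-1 + Q}\right)^{2}$ ($U{\left(Q \right)} = \left(\frac{1}{-1 + Q} + Q\right)^{2} = \left(Q + \frac{1}{-1 + Q}\right)^{2}$)
$l = - \frac{3152805429}{350340113}$ ($l = -9 + \frac{1}{\frac{\left(1 + \left(-37\right)^{2} - -37\right)^{2}}{\left(-1 - 37\right)^{2}} + \frac{80}{-354}} = -9 + \frac{1}{\frac{\left(1 + 1369 + 37\right)^{2}}{1444} + 80 \left(- \frac{1}{354}\right)} = -9 + \frac{1}{\frac{1407^{2}}{1444} - \frac{40}{177}} = -9 + \frac{1}{\frac{1}{1444} \cdot 1979649 - \frac{40}{177}} = -9 + \frac{1}{\frac{1979649}{1444} - \frac{40}{177}} = -9 + \frac{1}{\frac{350340113}{255588}} = -9 + \frac{255588}{350340113} = - \frac{3152805429}{350340113} \approx -8.9993$)
$18 l = 18 \left(- \frac{3152805429}{350340113}\right) = - \frac{56750497722}{350340113}$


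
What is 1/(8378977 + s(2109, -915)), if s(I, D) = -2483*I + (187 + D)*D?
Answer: 1/3808450 ≈ 2.6257e-7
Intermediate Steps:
s(I, D) = -2483*I + D*(187 + D)
1/(8378977 + s(2109, -915)) = 1/(8378977 + ((-915)² - 2483*2109 + 187*(-915))) = 1/(8378977 + (837225 - 5236647 - 171105)) = 1/(8378977 - 4570527) = 1/3808450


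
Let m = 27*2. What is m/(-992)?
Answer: -27/496 ≈ -0.054435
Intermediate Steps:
m = 54
m/(-992) = 54/(-992) = 54*(-1/992) = -27/496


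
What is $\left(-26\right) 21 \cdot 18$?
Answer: $-9828$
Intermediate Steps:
$\left(-26\right) 21 \cdot 18 = \left(-546\right) 18 = -9828$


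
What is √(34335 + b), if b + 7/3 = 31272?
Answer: √590442/3 ≈ 256.13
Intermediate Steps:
b = 93809/3 (b = -7/3 + 31272 = 93809/3 ≈ 31270.)
√(34335 + b) = √(34335 + 93809/3) = √(196814/3) = √590442/3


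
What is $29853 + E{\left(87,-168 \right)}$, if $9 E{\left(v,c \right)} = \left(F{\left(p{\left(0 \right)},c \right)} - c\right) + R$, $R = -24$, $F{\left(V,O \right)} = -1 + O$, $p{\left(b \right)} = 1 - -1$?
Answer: $\frac{268652}{9} \approx 29850.0$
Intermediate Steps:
$p{\left(b \right)} = 2$ ($p{\left(b \right)} = 1 + 1 = 2$)
$E{\left(v,c \right)} = - \frac{25}{9}$ ($E{\left(v,c \right)} = \frac{\left(\left(-1 + c\right) - c\right) - 24}{9} = \frac{-1 - 24}{9} = \frac{1}{9} \left(-25\right) = - \frac{25}{9}$)
$29853 + E{\left(87,-168 \right)} = 29853 - \frac{25}{9} = \frac{268652}{9}$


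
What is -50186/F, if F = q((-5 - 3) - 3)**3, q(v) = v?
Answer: 50186/1331 ≈ 37.706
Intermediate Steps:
F = -1331 (F = ((-5 - 3) - 3)**3 = (-8 - 3)**3 = (-11)**3 = -1331)
-50186/F = -50186/(-1331) = -50186*(-1/1331) = 50186/1331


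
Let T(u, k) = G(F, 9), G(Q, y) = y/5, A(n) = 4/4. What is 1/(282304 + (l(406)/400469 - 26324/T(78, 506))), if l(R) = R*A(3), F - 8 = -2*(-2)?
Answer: 3604221/964776279058 ≈ 3.7358e-6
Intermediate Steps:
F = 12 (F = 8 - 2*(-2) = 8 + 4 = 12)
A(n) = 1 (A(n) = 4*(¼) = 1)
G(Q, y) = y/5 (G(Q, y) = y*(⅕) = y/5)
l(R) = R (l(R) = R*1 = R)
T(u, k) = 9/5 (T(u, k) = (⅕)*9 = 9/5)
1/(282304 + (l(406)/400469 - 26324/T(78, 506))) = 1/(282304 + (406/400469 - 26324/9/5)) = 1/(282304 + (406*(1/400469) - 26324*5/9)) = 1/(282304 + (406/400469 - 131620/9)) = 1/(282304 - 52709726126/3604221) = 1/(964776279058/3604221) = 3604221/964776279058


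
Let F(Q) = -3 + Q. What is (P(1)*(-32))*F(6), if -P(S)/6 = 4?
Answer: 2304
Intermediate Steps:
P(S) = -24 (P(S) = -6*4 = -24)
(P(1)*(-32))*F(6) = (-24*(-32))*(-3 + 6) = 768*3 = 2304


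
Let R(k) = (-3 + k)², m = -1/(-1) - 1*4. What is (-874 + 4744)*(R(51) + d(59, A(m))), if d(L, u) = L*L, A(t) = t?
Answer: 22387950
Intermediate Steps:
m = -3 (m = -1*(-1) - 4 = 1 - 4 = -3)
d(L, u) = L²
(-874 + 4744)*(R(51) + d(59, A(m))) = (-874 + 4744)*((-3 + 51)² + 59²) = 3870*(48² + 3481) = 3870*(2304 + 3481) = 3870*5785 = 22387950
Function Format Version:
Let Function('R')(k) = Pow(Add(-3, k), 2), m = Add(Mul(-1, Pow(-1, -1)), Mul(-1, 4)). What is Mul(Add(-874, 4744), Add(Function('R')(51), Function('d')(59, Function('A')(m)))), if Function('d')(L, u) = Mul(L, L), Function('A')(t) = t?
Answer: 22387950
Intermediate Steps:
m = -3 (m = Add(Mul(-1, -1), -4) = Add(1, -4) = -3)
Function('d')(L, u) = Pow(L, 2)
Mul(Add(-874, 4744), Add(Function('R')(51), Function('d')(59, Function('A')(m)))) = Mul(Add(-874, 4744), Add(Pow(Add(-3, 51), 2), Pow(59, 2))) = Mul(3870, Add(Pow(48, 2), 3481)) = Mul(3870, Add(2304, 3481)) = Mul(3870, 5785) = 22387950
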